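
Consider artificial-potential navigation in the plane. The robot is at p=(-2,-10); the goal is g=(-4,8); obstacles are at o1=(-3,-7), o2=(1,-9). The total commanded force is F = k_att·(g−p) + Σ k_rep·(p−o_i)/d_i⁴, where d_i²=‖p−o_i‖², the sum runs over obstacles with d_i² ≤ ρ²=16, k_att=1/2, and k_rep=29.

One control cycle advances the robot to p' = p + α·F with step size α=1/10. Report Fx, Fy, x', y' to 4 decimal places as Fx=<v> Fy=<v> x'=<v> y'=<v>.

F_att = 1/2·(g−p) = 1/2·(-2,18) = (-1.0000,9.0000)
o1: d²=10 ≤ ρ²=16; F_rep = 29·(1,-3)/10² = (0.2900,-0.8700)
o2: d²=10 ≤ ρ²=16; F_rep = 29·(-3,-1)/10² = (-0.8700,-0.2900)
F = F_att + ΣF_rep = (-1.5800,7.8400)
p' = p + 1/10·F = (-2.1580,-9.2160)

Fx=-1.5800 Fy=7.8400 x'=-2.1580 y'=-9.2160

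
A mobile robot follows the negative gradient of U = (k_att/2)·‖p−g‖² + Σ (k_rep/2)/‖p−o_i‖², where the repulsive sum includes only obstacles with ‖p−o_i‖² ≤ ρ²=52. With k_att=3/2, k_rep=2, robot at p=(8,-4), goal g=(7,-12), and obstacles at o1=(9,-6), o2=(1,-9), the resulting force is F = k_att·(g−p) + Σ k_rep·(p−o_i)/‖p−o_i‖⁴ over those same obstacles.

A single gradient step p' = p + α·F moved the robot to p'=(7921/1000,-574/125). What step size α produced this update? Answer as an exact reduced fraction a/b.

F_att = 3/2·(g−p) = 3/2·(-1,-8) = (-1.5000,-12.0000)
o1: d²=5 ≤ ρ²=52; F_rep = 2·(-1,2)/5² = (-0.0800,0.1600)
o2: d²=74 > ρ²=52 → inactive
F = F_att + ΣF_rep = (-1.5800,-11.8400)
Δp = p'−p = (-0.0790,-0.5920); α = Δx/Fx = (-79/1000) / (-79/50) = 1/20
check: Δy/Fy = (-74/125) / (-296/25) = 1/20 ✓

α = 1/20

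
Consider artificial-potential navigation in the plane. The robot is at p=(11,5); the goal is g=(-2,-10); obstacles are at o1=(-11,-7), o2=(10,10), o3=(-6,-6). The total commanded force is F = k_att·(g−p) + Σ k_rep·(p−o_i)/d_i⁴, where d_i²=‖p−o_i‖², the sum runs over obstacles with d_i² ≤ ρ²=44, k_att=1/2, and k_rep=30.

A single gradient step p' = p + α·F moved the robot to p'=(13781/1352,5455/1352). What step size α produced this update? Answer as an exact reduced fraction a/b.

α = 1/8

F_att = 1/2·(g−p) = 1/2·(-13,-15) = (-6.5000,-7.5000)
o1: d²=628 > ρ²=44 → inactive
o2: d²=26 ≤ ρ²=44; F_rep = 30·(1,-5)/26² = (0.0444,-0.2219)
o3: d²=410 > ρ²=44 → inactive
F = F_att + ΣF_rep = (-6.4556,-7.7219)
Δp = p'−p = (-0.8070,-0.9652); α = Δx/Fx = (-1091/1352) / (-1091/169) = 1/8
check: Δy/Fy = (-1305/1352) / (-1305/169) = 1/8 ✓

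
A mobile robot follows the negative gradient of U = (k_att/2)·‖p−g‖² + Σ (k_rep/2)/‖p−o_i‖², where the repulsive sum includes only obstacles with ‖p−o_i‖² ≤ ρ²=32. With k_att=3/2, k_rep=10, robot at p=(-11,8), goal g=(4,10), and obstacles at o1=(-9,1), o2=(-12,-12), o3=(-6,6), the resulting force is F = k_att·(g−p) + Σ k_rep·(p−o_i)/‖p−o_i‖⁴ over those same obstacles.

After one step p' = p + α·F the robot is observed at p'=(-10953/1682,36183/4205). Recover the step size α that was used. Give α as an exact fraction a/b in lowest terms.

α = 1/5

F_att = 3/2·(g−p) = 3/2·(15,2) = (22.5000,3.0000)
o1: d²=53 > ρ²=32 → inactive
o2: d²=401 > ρ²=32 → inactive
o3: d²=29 ≤ ρ²=32; F_rep = 10·(-5,2)/29² = (-0.0595,0.0238)
F = F_att + ΣF_rep = (22.4405,3.0238)
Δp = p'−p = (4.4881,0.6048); α = Δx/Fx = (7549/1682) / (37745/1682) = 1/5
check: Δy/Fy = (2543/4205) / (2543/841) = 1/5 ✓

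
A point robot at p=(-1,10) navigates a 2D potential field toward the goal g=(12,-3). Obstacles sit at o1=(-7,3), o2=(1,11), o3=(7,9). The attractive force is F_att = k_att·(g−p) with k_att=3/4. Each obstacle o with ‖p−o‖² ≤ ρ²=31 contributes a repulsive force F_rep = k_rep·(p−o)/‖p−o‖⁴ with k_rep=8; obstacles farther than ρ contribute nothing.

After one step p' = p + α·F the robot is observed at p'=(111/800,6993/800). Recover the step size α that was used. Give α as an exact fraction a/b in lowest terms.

F_att = 3/4·(g−p) = 3/4·(13,-13) = (9.7500,-9.7500)
o1: d²=85 > ρ²=31 → inactive
o2: d²=5 ≤ ρ²=31; F_rep = 8·(-2,-1)/5² = (-0.6400,-0.3200)
o3: d²=65 > ρ²=31 → inactive
F = F_att + ΣF_rep = (9.1100,-10.0700)
Δp = p'−p = (1.1387,-1.2588); α = Δx/Fx = (911/800) / (911/100) = 1/8
check: Δy/Fy = (-1007/800) / (-1007/100) = 1/8 ✓

α = 1/8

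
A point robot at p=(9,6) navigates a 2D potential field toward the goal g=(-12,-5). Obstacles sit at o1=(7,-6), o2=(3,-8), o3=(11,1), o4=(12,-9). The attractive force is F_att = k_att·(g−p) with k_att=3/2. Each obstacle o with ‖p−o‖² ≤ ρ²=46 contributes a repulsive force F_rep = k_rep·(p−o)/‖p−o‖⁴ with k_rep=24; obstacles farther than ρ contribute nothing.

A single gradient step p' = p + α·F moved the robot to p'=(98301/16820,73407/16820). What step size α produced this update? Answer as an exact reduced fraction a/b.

F_att = 3/2·(g−p) = 3/2·(-21,-11) = (-31.5000,-16.5000)
o1: d²=148 > ρ²=46 → inactive
o2: d²=232 > ρ²=46 → inactive
o3: d²=29 ≤ ρ²=46; F_rep = 24·(-2,5)/29² = (-0.0571,0.1427)
o4: d²=234 > ρ²=46 → inactive
F = F_att + ΣF_rep = (-31.5571,-16.3573)
Δp = p'−p = (-3.1557,-1.6357); α = Δx/Fx = (-53079/16820) / (-53079/1682) = 1/10
check: Δy/Fy = (-27513/16820) / (-27513/1682) = 1/10 ✓

α = 1/10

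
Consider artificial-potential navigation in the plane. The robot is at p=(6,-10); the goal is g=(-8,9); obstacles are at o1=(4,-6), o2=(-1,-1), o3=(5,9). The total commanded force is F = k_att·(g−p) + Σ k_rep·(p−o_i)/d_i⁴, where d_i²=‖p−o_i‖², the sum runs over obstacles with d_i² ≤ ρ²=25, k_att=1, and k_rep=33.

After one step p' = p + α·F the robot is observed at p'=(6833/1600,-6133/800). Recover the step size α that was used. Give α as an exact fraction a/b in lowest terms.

α = 1/8

F_att = 1·(g−p) = 1·(-14,19) = (-14.0000,19.0000)
o1: d²=20 ≤ ρ²=25; F_rep = 33·(2,-4)/20² = (0.1650,-0.3300)
o2: d²=130 > ρ²=25 → inactive
o3: d²=362 > ρ²=25 → inactive
F = F_att + ΣF_rep = (-13.8350,18.6700)
Δp = p'−p = (-1.7294,2.3338); α = Δx/Fx = (-2767/1600) / (-2767/200) = 1/8
check: Δy/Fy = (1867/800) / (1867/100) = 1/8 ✓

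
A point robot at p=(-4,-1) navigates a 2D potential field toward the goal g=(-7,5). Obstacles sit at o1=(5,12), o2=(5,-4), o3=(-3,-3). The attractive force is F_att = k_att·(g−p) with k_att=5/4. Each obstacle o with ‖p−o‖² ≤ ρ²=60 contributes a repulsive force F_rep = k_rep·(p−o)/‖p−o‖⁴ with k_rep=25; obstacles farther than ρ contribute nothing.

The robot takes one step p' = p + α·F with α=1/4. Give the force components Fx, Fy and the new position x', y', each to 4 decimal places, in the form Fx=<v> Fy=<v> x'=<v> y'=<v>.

Fx=-4.7500 Fy=9.5000 x'=-5.1875 y'=1.3750

F_att = 5/4·(g−p) = 5/4·(-3,6) = (-3.7500,7.5000)
o1: d²=250 > ρ²=60 → inactive
o2: d²=90 > ρ²=60 → inactive
o3: d²=5 ≤ ρ²=60; F_rep = 25·(-1,2)/5² = (-1.0000,2.0000)
F = F_att + ΣF_rep = (-4.7500,9.5000)
p' = p + 1/4·F = (-5.1875,1.3750)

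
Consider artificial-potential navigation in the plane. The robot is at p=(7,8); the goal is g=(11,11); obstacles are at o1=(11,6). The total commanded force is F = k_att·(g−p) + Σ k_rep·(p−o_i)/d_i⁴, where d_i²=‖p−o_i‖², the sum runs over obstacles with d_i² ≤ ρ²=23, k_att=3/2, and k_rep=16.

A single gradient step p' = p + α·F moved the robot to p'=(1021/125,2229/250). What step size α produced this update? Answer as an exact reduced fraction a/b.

F_att = 3/2·(g−p) = 3/2·(4,3) = (6.0000,4.5000)
o1: d²=20 ≤ ρ²=23; F_rep = 16·(-4,2)/20² = (-0.1600,0.0800)
F = F_att + ΣF_rep = (5.8400,4.5800)
Δp = p'−p = (1.1680,0.9160); α = Δx/Fx = (146/125) / (146/25) = 1/5
check: Δy/Fy = (229/250) / (229/50) = 1/5 ✓

α = 1/5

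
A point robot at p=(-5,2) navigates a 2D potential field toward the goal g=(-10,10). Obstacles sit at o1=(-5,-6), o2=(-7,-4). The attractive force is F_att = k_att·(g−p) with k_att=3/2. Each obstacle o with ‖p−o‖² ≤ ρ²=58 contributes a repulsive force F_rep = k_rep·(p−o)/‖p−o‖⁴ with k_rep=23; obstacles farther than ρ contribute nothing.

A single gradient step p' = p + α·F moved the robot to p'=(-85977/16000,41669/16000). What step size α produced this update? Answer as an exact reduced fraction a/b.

α = 1/20

F_att = 3/2·(g−p) = 3/2·(-5,8) = (-7.5000,12.0000)
o1: d²=64 > ρ²=58 → inactive
o2: d²=40 ≤ ρ²=58; F_rep = 23·(2,6)/40² = (0.0288,0.0862)
F = F_att + ΣF_rep = (-7.4713,12.0862)
Δp = p'−p = (-0.3736,0.6043); α = Δx/Fx = (-5977/16000) / (-5977/800) = 1/20
check: Δy/Fy = (9669/16000) / (9669/800) = 1/20 ✓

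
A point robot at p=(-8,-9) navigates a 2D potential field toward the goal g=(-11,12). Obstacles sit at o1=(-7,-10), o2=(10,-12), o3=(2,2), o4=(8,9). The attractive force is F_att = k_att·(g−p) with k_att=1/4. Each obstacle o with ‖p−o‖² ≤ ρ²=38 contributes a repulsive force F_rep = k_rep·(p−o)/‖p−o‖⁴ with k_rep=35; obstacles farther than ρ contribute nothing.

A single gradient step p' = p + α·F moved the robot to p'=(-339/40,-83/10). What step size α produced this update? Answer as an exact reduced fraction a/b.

F_att = 1/4·(g−p) = 1/4·(-3,21) = (-0.7500,5.2500)
o1: d²=2 ≤ ρ²=38; F_rep = 35·(-1,1)/2² = (-8.7500,8.7500)
o2: d²=333 > ρ²=38 → inactive
o3: d²=221 > ρ²=38 → inactive
o4: d²=580 > ρ²=38 → inactive
F = F_att + ΣF_rep = (-9.5000,14.0000)
Δp = p'−p = (-0.4750,0.7000); α = Δx/Fx = (-19/40) / (-19/2) = 1/20
check: Δy/Fy = (7/10) / (14) = 1/20 ✓

α = 1/20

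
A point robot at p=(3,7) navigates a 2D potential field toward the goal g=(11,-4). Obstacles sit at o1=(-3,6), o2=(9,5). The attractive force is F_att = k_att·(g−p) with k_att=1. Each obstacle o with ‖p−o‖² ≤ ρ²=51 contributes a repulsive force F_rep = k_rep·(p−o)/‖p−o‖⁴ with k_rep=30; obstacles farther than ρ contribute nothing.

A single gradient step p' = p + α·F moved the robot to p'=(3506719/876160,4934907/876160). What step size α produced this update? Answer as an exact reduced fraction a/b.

F_att = 1·(g−p) = 1·(8,-11) = (8.0000,-11.0000)
o1: d²=37 ≤ ρ²=51; F_rep = 30·(6,1)/37² = (0.1315,0.0219)
o2: d²=40 ≤ ρ²=51; F_rep = 30·(-6,2)/40² = (-0.1125,0.0375)
F = F_att + ΣF_rep = (8.0190,-10.9406)
Δp = p'−p = (1.0024,-1.3676); α = Δx/Fx = (878239/876160) / (878239/109520) = 1/8
check: Δy/Fy = (-1198213/876160) / (-1198213/109520) = 1/8 ✓

α = 1/8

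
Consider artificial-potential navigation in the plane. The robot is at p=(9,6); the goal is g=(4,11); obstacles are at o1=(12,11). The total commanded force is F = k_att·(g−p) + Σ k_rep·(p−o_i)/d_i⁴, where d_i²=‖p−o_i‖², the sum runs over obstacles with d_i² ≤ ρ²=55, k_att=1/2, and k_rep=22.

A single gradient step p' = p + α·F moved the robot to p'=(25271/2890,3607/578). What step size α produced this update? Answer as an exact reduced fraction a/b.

α = 1/10

F_att = 1/2·(g−p) = 1/2·(-5,5) = (-2.5000,2.5000)
o1: d²=34 ≤ ρ²=55; F_rep = 22·(-3,-5)/34² = (-0.0571,-0.0952)
F = F_att + ΣF_rep = (-2.5571,2.4048)
Δp = p'−p = (-0.2557,0.2405); α = Δx/Fx = (-739/2890) / (-739/289) = 1/10
check: Δy/Fy = (139/578) / (695/289) = 1/10 ✓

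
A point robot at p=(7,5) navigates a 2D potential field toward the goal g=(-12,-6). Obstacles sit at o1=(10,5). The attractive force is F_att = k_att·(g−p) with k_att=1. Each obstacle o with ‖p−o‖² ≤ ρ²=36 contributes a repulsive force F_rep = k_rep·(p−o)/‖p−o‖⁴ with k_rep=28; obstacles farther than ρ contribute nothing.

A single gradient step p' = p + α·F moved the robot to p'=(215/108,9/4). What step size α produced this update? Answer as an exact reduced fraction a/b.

F_att = 1·(g−p) = 1·(-19,-11) = (-19.0000,-11.0000)
o1: d²=9 ≤ ρ²=36; F_rep = 28·(-3,0)/9² = (-1.0370,0.0000)
F = F_att + ΣF_rep = (-20.0370,-11.0000)
Δp = p'−p = (-5.0093,-2.7500); α = Δx/Fx = (-541/108) / (-541/27) = 1/4
check: Δy/Fy = (-11/4) / (-11) = 1/4 ✓

α = 1/4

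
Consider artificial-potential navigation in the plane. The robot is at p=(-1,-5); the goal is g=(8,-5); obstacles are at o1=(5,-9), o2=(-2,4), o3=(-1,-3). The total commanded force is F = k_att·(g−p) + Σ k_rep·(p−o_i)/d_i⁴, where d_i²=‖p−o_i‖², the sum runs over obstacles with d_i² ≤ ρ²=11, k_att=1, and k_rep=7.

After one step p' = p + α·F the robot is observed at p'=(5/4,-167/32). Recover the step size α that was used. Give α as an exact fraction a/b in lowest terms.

F_att = 1·(g−p) = 1·(9,0) = (9.0000,0.0000)
o1: d²=52 > ρ²=11 → inactive
o2: d²=82 > ρ²=11 → inactive
o3: d²=4 ≤ ρ²=11; F_rep = 7·(0,-2)/4² = (0.0000,-0.8750)
F = F_att + ΣF_rep = (9.0000,-0.8750)
Δp = p'−p = (2.2500,-0.2188); α = Δx/Fx = (9/4) / (9) = 1/4
check: Δy/Fy = (-7/32) / (-7/8) = 1/4 ✓

α = 1/4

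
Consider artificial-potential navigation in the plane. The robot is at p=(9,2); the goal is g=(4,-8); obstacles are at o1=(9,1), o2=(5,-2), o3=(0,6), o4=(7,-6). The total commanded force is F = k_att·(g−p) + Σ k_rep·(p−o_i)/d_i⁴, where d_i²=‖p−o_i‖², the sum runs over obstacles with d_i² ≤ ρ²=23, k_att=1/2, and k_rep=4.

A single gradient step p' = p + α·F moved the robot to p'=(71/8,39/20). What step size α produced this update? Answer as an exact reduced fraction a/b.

α = 1/20

F_att = 1/2·(g−p) = 1/2·(-5,-10) = (-2.5000,-5.0000)
o1: d²=1 ≤ ρ²=23; F_rep = 4·(0,1)/1² = (0.0000,4.0000)
o2: d²=32 > ρ²=23 → inactive
o3: d²=97 > ρ²=23 → inactive
o4: d²=68 > ρ²=23 → inactive
F = F_att + ΣF_rep = (-2.5000,-1.0000)
Δp = p'−p = (-0.1250,-0.0500); α = Δx/Fx = (-1/8) / (-5/2) = 1/20
check: Δy/Fy = (-1/20) / (-1) = 1/20 ✓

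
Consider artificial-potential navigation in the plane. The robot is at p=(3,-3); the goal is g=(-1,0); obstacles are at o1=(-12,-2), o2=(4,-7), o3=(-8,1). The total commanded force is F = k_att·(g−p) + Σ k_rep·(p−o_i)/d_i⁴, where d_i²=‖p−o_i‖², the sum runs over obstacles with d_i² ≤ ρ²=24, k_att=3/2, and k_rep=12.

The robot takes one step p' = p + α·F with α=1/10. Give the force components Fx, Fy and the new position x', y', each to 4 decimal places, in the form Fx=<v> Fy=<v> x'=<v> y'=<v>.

Fx=-6.0415 Fy=4.6661 x'=2.3958 y'=-2.5334

F_att = 3/2·(g−p) = 3/2·(-4,3) = (-6.0000,4.5000)
o1: d²=226 > ρ²=24 → inactive
o2: d²=17 ≤ ρ²=24; F_rep = 12·(-1,4)/17² = (-0.0415,0.1661)
o3: d²=137 > ρ²=24 → inactive
F = F_att + ΣF_rep = (-6.0415,4.6661)
p' = p + 1/10·F = (2.3958,-2.5334)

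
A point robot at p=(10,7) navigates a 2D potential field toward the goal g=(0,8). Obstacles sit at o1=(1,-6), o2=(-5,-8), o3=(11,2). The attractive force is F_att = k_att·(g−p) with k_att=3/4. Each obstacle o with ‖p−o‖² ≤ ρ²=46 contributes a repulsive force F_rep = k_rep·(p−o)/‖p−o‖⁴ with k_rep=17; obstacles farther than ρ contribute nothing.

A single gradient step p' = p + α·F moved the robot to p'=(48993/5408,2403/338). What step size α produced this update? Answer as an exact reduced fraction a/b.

F_att = 3/4·(g−p) = 3/4·(-10,1) = (-7.5000,0.7500)
o1: d²=250 > ρ²=46 → inactive
o2: d²=450 > ρ²=46 → inactive
o3: d²=26 ≤ ρ²=46; F_rep = 17·(-1,5)/26² = (-0.0251,0.1257)
F = F_att + ΣF_rep = (-7.5251,0.8757)
Δp = p'−p = (-0.9406,0.1095); α = Δx/Fx = (-5087/5408) / (-5087/676) = 1/8
check: Δy/Fy = (37/338) / (148/169) = 1/8 ✓

α = 1/8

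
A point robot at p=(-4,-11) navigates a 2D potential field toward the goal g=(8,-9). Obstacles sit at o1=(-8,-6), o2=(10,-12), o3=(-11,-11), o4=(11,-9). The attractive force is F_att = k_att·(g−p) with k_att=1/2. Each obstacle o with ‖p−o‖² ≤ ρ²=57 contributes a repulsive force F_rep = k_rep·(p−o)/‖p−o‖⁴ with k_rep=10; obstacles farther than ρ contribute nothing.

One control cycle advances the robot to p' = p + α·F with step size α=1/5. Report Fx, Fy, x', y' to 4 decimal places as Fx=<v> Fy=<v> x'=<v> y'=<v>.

F_att = 1/2·(g−p) = 1/2·(12,2) = (6.0000,1.0000)
o1: d²=41 ≤ ρ²=57; F_rep = 10·(4,-5)/41² = (0.0238,-0.0297)
o2: d²=197 > ρ²=57 → inactive
o3: d²=49 ≤ ρ²=57; F_rep = 10·(7,0)/49² = (0.0292,0.0000)
o4: d²=229 > ρ²=57 → inactive
F = F_att + ΣF_rep = (6.0529,0.9703)
p' = p + 1/5·F = (-2.7894,-10.8059)

Fx=6.0529 Fy=0.9703 x'=-2.7894 y'=-10.8059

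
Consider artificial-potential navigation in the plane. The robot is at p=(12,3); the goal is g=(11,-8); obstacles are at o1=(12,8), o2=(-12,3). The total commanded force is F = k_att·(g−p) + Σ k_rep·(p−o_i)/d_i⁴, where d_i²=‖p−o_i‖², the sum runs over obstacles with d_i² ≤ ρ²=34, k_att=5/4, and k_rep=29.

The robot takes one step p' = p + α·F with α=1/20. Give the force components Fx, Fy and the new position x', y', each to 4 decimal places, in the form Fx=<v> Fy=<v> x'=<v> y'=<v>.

F_att = 5/4·(g−p) = 5/4·(-1,-11) = (-1.2500,-13.7500)
o1: d²=25 ≤ ρ²=34; F_rep = 29·(0,-5)/25² = (0.0000,-0.2320)
o2: d²=576 > ρ²=34 → inactive
F = F_att + ΣF_rep = (-1.2500,-13.9820)
p' = p + 1/20·F = (11.9375,2.3009)

Fx=-1.2500 Fy=-13.9820 x'=11.9375 y'=2.3009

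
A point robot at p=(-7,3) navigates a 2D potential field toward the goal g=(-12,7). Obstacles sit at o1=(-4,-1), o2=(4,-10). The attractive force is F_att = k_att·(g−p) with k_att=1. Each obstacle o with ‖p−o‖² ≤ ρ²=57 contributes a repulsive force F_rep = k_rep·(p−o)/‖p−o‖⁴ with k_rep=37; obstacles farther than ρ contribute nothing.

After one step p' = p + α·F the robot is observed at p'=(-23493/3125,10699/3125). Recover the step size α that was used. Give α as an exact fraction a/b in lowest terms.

α = 1/10

F_att = 1·(g−p) = 1·(-5,4) = (-5.0000,4.0000)
o1: d²=25 ≤ ρ²=57; F_rep = 37·(-3,4)/25² = (-0.1776,0.2368)
o2: d²=290 > ρ²=57 → inactive
F = F_att + ΣF_rep = (-5.1776,4.2368)
Δp = p'−p = (-0.5178,0.4237); α = Δx/Fx = (-1618/3125) / (-3236/625) = 1/10
check: Δy/Fy = (1324/3125) / (2648/625) = 1/10 ✓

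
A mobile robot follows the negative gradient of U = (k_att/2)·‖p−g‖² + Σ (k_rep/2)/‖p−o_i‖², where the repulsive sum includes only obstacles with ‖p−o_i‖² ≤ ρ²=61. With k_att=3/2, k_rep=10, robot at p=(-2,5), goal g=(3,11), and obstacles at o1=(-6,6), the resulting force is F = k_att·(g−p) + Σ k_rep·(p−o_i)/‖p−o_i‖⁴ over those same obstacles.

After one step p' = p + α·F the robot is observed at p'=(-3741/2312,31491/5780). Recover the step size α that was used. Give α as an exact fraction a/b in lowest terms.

α = 1/20

F_att = 3/2·(g−p) = 3/2·(5,6) = (7.5000,9.0000)
o1: d²=17 ≤ ρ²=61; F_rep = 10·(4,-1)/17² = (0.1384,-0.0346)
F = F_att + ΣF_rep = (7.6384,8.9654)
Δp = p'−p = (0.3819,0.4483); α = Δx/Fx = (883/2312) / (4415/578) = 1/20
check: Δy/Fy = (2591/5780) / (2591/289) = 1/20 ✓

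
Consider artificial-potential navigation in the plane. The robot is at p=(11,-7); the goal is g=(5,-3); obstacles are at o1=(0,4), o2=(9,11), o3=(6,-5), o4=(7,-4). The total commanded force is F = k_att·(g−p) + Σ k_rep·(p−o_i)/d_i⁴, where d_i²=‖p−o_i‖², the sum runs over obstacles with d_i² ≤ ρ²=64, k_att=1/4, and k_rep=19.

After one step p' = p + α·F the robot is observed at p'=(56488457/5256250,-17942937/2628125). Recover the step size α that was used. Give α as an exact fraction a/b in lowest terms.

F_att = 1/4·(g−p) = 1/4·(-6,4) = (-1.5000,1.0000)
o1: d²=242 > ρ²=64 → inactive
o2: d²=328 > ρ²=64 → inactive
o3: d²=29 ≤ ρ²=64; F_rep = 19·(5,-2)/29² = (0.1130,-0.0452)
o4: d²=25 ≤ ρ²=64; F_rep = 19·(4,-3)/25² = (0.1216,-0.0912)
F = F_att + ΣF_rep = (-1.2654,0.8636)
Δp = p'−p = (-0.2531,0.1727); α = Δx/Fx = (-1330293/5256250) / (-1330293/1051250) = 1/5
check: Δy/Fy = (453938/2628125) / (453938/525625) = 1/5 ✓

α = 1/5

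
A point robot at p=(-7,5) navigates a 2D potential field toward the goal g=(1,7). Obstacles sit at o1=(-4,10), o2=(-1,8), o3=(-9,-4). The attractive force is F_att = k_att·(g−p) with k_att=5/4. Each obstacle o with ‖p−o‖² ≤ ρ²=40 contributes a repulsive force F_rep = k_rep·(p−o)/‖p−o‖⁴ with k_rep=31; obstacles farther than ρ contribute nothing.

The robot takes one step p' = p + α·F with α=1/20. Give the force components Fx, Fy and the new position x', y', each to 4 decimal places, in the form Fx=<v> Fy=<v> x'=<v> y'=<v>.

F_att = 5/4·(g−p) = 5/4·(8,2) = (10.0000,2.5000)
o1: d²=34 ≤ ρ²=40; F_rep = 31·(-3,-5)/34² = (-0.0804,-0.1341)
o2: d²=45 > ρ²=40 → inactive
o3: d²=85 > ρ²=40 → inactive
F = F_att + ΣF_rep = (9.9196,2.3659)
p' = p + 1/20·F = (-6.5040,5.1183)

Fx=9.9196 Fy=2.3659 x'=-6.5040 y'=5.1183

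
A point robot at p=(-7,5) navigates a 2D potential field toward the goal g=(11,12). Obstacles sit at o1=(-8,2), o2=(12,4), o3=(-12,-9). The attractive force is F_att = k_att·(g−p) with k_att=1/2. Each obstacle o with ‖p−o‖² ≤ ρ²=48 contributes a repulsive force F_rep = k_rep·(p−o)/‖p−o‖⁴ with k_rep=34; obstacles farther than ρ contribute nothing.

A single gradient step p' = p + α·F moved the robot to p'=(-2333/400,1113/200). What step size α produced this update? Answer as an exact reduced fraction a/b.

α = 1/8

F_att = 1/2·(g−p) = 1/2·(18,7) = (9.0000,3.5000)
o1: d²=10 ≤ ρ²=48; F_rep = 34·(1,3)/10² = (0.3400,1.0200)
o2: d²=362 > ρ²=48 → inactive
o3: d²=221 > ρ²=48 → inactive
F = F_att + ΣF_rep = (9.3400,4.5200)
Δp = p'−p = (1.1675,0.5650); α = Δx/Fx = (467/400) / (467/50) = 1/8
check: Δy/Fy = (113/200) / (113/25) = 1/8 ✓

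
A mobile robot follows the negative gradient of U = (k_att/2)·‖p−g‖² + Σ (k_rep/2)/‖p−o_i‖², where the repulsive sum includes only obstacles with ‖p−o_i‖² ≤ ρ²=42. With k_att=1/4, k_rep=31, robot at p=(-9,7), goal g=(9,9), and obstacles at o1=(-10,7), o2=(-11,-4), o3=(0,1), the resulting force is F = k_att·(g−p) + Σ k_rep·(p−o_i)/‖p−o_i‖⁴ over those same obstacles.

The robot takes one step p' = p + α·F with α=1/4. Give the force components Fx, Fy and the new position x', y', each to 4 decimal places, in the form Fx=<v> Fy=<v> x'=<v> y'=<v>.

Fx=35.5000 Fy=0.5000 x'=-0.1250 y'=7.1250

F_att = 1/4·(g−p) = 1/4·(18,2) = (4.5000,0.5000)
o1: d²=1 ≤ ρ²=42; F_rep = 31·(1,0)/1² = (31.0000,0.0000)
o2: d²=125 > ρ²=42 → inactive
o3: d²=117 > ρ²=42 → inactive
F = F_att + ΣF_rep = (35.5000,0.5000)
p' = p + 1/4·F = (-0.1250,7.1250)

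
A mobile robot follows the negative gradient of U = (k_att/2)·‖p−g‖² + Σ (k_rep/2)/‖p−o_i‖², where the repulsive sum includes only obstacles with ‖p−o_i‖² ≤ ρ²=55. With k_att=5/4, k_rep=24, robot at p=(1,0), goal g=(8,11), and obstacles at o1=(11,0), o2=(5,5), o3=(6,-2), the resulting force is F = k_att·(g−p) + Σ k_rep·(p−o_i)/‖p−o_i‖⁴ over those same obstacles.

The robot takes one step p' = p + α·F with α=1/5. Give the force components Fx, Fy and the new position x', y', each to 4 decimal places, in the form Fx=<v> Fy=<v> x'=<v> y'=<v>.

F_att = 5/4·(g−p) = 5/4·(7,11) = (8.7500,13.7500)
o1: d²=100 > ρ²=55 → inactive
o2: d²=41 ≤ ρ²=55; F_rep = 24·(-4,-5)/41² = (-0.0571,-0.0714)
o3: d²=29 ≤ ρ²=55; F_rep = 24·(-5,2)/29² = (-0.1427,0.0571)
F = F_att + ΣF_rep = (8.5502,13.7357)
p' = p + 1/5·F = (2.7100,2.7471)

Fx=8.5502 Fy=13.7357 x'=2.7100 y'=2.7471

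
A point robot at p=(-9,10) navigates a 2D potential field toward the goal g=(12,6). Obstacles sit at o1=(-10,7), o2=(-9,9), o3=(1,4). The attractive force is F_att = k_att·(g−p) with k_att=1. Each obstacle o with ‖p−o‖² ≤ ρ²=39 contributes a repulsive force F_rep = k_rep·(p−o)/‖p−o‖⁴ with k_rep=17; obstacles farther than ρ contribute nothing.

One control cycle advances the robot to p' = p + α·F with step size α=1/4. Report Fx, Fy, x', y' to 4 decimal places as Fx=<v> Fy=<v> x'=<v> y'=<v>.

Fx=21.1700 Fy=13.5100 x'=-3.7075 y'=13.3775

F_att = 1·(g−p) = 1·(21,-4) = (21.0000,-4.0000)
o1: d²=10 ≤ ρ²=39; F_rep = 17·(1,3)/10² = (0.1700,0.5100)
o2: d²=1 ≤ ρ²=39; F_rep = 17·(0,1)/1² = (0.0000,17.0000)
o3: d²=136 > ρ²=39 → inactive
F = F_att + ΣF_rep = (21.1700,13.5100)
p' = p + 1/4·F = (-3.7075,13.3775)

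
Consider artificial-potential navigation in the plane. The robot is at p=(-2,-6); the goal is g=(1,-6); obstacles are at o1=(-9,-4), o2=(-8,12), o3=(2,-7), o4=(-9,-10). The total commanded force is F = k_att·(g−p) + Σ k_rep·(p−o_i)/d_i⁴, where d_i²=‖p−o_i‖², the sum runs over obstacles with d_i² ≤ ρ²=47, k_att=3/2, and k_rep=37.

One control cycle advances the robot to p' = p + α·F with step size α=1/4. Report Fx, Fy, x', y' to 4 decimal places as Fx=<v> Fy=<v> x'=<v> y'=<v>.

Fx=3.9879 Fy=0.1280 x'=-1.0030 y'=-5.9680

F_att = 3/2·(g−p) = 3/2·(3,0) = (4.5000,0.0000)
o1: d²=53 > ρ²=47 → inactive
o2: d²=360 > ρ²=47 → inactive
o3: d²=17 ≤ ρ²=47; F_rep = 37·(-4,1)/17² = (-0.5121,0.1280)
o4: d²=65 > ρ²=47 → inactive
F = F_att + ΣF_rep = (3.9879,0.1280)
p' = p + 1/4·F = (-1.0030,-5.9680)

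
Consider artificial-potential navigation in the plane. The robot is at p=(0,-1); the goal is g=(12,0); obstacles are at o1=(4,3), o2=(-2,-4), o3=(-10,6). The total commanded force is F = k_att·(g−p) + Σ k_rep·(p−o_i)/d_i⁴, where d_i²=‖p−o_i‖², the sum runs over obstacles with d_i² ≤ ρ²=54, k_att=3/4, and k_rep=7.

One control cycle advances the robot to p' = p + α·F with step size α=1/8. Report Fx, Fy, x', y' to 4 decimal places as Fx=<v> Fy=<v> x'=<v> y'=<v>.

Fx=9.0555 Fy=0.8469 x'=1.1319 y'=-0.8941

F_att = 3/4·(g−p) = 3/4·(12,1) = (9.0000,0.7500)
o1: d²=32 ≤ ρ²=54; F_rep = 7·(-4,-4)/32² = (-0.0273,-0.0273)
o2: d²=13 ≤ ρ²=54; F_rep = 7·(2,3)/13² = (0.0828,0.1243)
o3: d²=149 > ρ²=54 → inactive
F = F_att + ΣF_rep = (9.0555,0.8469)
p' = p + 1/8·F = (1.1319,-0.8941)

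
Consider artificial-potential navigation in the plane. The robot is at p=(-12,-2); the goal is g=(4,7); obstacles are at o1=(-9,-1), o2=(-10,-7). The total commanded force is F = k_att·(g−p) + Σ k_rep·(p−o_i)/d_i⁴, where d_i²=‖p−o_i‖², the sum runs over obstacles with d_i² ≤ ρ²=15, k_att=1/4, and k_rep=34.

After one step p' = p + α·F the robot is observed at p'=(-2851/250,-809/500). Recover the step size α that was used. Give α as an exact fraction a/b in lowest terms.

F_att = 1/4·(g−p) = 1/4·(16,9) = (4.0000,2.2500)
o1: d²=10 ≤ ρ²=15; F_rep = 34·(-3,-1)/10² = (-1.0200,-0.3400)
o2: d²=29 > ρ²=15 → inactive
F = F_att + ΣF_rep = (2.9800,1.9100)
Δp = p'−p = (0.5960,0.3820); α = Δx/Fx = (149/250) / (149/50) = 1/5
check: Δy/Fy = (191/500) / (191/100) = 1/5 ✓

α = 1/5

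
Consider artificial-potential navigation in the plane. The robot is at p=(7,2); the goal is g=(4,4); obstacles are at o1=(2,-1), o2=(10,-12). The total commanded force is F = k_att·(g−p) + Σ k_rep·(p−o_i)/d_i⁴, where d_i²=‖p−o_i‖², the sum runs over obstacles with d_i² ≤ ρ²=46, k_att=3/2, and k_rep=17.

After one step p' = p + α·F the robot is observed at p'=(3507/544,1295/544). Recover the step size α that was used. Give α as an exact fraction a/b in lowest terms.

F_att = 3/2·(g−p) = 3/2·(-3,2) = (-4.5000,3.0000)
o1: d²=34 ≤ ρ²=46; F_rep = 17·(5,3)/34² = (0.0735,0.0441)
o2: d²=205 > ρ²=46 → inactive
F = F_att + ΣF_rep = (-4.4265,3.0441)
Δp = p'−p = (-0.5533,0.3805); α = Δx/Fx = (-301/544) / (-301/68) = 1/8
check: Δy/Fy = (207/544) / (207/68) = 1/8 ✓

α = 1/8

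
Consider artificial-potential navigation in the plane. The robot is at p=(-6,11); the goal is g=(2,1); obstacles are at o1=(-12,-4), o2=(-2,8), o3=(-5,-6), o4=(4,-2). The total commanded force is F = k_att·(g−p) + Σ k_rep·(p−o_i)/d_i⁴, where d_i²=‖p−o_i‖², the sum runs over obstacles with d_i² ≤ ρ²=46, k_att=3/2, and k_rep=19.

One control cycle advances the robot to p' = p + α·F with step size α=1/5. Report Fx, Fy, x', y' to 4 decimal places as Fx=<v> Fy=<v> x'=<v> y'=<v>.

Fx=11.8784 Fy=-14.9088 x'=-3.6243 y'=8.0182

F_att = 3/2·(g−p) = 3/2·(8,-10) = (12.0000,-15.0000)
o1: d²=261 > ρ²=46 → inactive
o2: d²=25 ≤ ρ²=46; F_rep = 19·(-4,3)/25² = (-0.1216,0.0912)
o3: d²=290 > ρ²=46 → inactive
o4: d²=269 > ρ²=46 → inactive
F = F_att + ΣF_rep = (11.8784,-14.9088)
p' = p + 1/5·F = (-3.6243,8.0182)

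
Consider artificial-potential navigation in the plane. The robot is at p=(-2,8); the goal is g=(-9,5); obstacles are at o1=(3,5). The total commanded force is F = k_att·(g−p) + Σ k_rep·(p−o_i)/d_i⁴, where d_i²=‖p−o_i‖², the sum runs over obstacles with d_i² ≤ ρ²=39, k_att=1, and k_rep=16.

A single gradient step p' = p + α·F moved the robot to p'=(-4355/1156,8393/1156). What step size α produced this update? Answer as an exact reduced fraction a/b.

F_att = 1·(g−p) = 1·(-7,-3) = (-7.0000,-3.0000)
o1: d²=34 ≤ ρ²=39; F_rep = 16·(-5,3)/34² = (-0.0692,0.0415)
F = F_att + ΣF_rep = (-7.0692,-2.9585)
Δp = p'−p = (-1.7673,-0.7396); α = Δx/Fx = (-2043/1156) / (-2043/289) = 1/4
check: Δy/Fy = (-855/1156) / (-855/289) = 1/4 ✓

α = 1/4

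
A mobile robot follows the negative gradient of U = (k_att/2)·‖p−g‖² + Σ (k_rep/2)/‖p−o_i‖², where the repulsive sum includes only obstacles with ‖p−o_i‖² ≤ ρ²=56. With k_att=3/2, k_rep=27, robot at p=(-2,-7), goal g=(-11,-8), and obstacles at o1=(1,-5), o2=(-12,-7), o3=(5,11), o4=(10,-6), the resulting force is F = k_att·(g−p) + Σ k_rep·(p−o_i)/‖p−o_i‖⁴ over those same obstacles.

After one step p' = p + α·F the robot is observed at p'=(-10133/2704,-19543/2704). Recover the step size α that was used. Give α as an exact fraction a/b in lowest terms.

α = 1/8

F_att = 3/2·(g−p) = 3/2·(-9,-1) = (-13.5000,-1.5000)
o1: d²=13 ≤ ρ²=56; F_rep = 27·(-3,-2)/13² = (-0.4793,-0.3195)
o2: d²=100 > ρ²=56 → inactive
o3: d²=373 > ρ²=56 → inactive
o4: d²=145 > ρ²=56 → inactive
F = F_att + ΣF_rep = (-13.9793,-1.8195)
Δp = p'−p = (-1.7474,-0.2274); α = Δx/Fx = (-4725/2704) / (-4725/338) = 1/8
check: Δy/Fy = (-615/2704) / (-615/338) = 1/8 ✓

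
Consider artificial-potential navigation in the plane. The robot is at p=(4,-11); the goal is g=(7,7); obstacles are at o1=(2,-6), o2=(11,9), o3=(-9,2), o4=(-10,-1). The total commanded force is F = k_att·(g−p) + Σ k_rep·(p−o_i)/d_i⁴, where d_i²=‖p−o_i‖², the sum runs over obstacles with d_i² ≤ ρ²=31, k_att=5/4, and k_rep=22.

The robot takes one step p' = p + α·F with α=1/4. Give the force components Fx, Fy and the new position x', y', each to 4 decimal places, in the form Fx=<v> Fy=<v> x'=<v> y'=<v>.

F_att = 5/4·(g−p) = 5/4·(3,18) = (3.7500,22.5000)
o1: d²=29 ≤ ρ²=31; F_rep = 22·(2,-5)/29² = (0.0523,-0.1308)
o2: d²=449 > ρ²=31 → inactive
o3: d²=338 > ρ²=31 → inactive
o4: d²=296 > ρ²=31 → inactive
F = F_att + ΣF_rep = (3.8023,22.3692)
p' = p + 1/4·F = (4.9506,-5.4077)

Fx=3.8023 Fy=22.3692 x'=4.9506 y'=-5.4077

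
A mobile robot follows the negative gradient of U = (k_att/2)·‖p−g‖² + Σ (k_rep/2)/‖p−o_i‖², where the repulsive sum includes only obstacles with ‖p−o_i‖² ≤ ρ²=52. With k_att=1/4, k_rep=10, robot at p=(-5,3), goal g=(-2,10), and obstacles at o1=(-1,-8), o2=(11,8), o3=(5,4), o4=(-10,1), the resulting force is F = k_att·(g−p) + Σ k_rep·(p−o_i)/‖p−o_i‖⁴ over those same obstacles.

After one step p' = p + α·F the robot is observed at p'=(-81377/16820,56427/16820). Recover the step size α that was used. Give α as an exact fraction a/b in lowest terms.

F_att = 1/4·(g−p) = 1/4·(3,7) = (0.7500,1.7500)
o1: d²=137 > ρ²=52 → inactive
o2: d²=281 > ρ²=52 → inactive
o3: d²=101 > ρ²=52 → inactive
o4: d²=29 ≤ ρ²=52; F_rep = 10·(5,2)/29² = (0.0595,0.0238)
F = F_att + ΣF_rep = (0.8095,1.7738)
Δp = p'−p = (0.1619,0.3548); α = Δx/Fx = (2723/16820) / (2723/3364) = 1/5
check: Δy/Fy = (5967/16820) / (5967/3364) = 1/5 ✓

α = 1/5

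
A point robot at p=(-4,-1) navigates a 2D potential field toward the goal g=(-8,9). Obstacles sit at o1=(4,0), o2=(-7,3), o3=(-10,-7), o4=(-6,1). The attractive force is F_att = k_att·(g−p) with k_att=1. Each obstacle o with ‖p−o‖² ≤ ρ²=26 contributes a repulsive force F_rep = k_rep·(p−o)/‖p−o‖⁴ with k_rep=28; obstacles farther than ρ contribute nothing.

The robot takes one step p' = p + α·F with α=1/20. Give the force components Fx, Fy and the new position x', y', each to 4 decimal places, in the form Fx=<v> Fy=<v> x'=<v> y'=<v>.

Fx=-2.9906 Fy=8.9458 x'=-4.1495 y'=-0.5527

F_att = 1·(g−p) = 1·(-4,10) = (-4.0000,10.0000)
o1: d²=65 > ρ²=26 → inactive
o2: d²=25 ≤ ρ²=26; F_rep = 28·(3,-4)/25² = (0.1344,-0.1792)
o3: d²=72 > ρ²=26 → inactive
o4: d²=8 ≤ ρ²=26; F_rep = 28·(2,-2)/8² = (0.8750,-0.8750)
F = F_att + ΣF_rep = (-2.9906,8.9458)
p' = p + 1/20·F = (-4.1495,-0.5527)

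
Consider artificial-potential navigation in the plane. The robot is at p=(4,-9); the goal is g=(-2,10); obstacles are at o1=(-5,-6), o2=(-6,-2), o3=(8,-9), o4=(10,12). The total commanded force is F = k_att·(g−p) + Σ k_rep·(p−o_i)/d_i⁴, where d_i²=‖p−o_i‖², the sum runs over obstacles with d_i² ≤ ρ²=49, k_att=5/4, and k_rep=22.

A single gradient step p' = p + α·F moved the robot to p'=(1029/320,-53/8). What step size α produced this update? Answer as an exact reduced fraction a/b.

α = 1/10

F_att = 5/4·(g−p) = 5/4·(-6,19) = (-7.5000,23.7500)
o1: d²=90 > ρ²=49 → inactive
o2: d²=149 > ρ²=49 → inactive
o3: d²=16 ≤ ρ²=49; F_rep = 22·(-4,0)/16² = (-0.3438,0.0000)
o4: d²=477 > ρ²=49 → inactive
F = F_att + ΣF_rep = (-7.8438,23.7500)
Δp = p'−p = (-0.7844,2.3750); α = Δx/Fx = (-251/320) / (-251/32) = 1/10
check: Δy/Fy = (19/8) / (95/4) = 1/10 ✓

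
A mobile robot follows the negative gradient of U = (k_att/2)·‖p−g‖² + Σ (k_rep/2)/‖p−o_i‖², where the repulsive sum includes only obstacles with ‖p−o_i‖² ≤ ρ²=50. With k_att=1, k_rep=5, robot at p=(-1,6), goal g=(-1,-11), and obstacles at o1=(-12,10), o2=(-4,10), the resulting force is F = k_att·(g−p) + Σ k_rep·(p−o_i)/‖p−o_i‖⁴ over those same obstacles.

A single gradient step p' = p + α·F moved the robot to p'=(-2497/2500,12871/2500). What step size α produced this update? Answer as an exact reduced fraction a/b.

α = 1/20

F_att = 1·(g−p) = 1·(0,-17) = (0.0000,-17.0000)
o1: d²=137 > ρ²=50 → inactive
o2: d²=25 ≤ ρ²=50; F_rep = 5·(3,-4)/25² = (0.0240,-0.0320)
F = F_att + ΣF_rep = (0.0240,-17.0320)
Δp = p'−p = (0.0012,-0.8516); α = Δx/Fx = (3/2500) / (3/125) = 1/20
check: Δy/Fy = (-2129/2500) / (-2129/125) = 1/20 ✓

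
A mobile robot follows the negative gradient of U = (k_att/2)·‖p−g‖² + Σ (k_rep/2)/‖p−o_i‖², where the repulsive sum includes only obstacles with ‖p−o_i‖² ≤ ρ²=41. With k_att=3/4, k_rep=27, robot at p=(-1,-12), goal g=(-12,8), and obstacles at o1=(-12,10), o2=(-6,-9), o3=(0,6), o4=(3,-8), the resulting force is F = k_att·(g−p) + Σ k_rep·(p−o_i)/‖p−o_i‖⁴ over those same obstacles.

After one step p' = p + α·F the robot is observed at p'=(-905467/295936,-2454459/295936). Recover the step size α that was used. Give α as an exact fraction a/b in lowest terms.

F_att = 3/4·(g−p) = 3/4·(-11,20) = (-8.2500,15.0000)
o1: d²=605 > ρ²=41 → inactive
o2: d²=34 ≤ ρ²=41; F_rep = 27·(5,-3)/34² = (0.1168,-0.0701)
o3: d²=325 > ρ²=41 → inactive
o4: d²=32 ≤ ρ²=41; F_rep = 27·(-4,-4)/32² = (-0.1055,-0.1055)
F = F_att + ΣF_rep = (-8.2387,14.8245)
Δp = p'−p = (-2.0597,3.7061); α = Δx/Fx = (-609531/295936) / (-609531/73984) = 1/4
check: Δy/Fy = (1096773/295936) / (1096773/73984) = 1/4 ✓

α = 1/4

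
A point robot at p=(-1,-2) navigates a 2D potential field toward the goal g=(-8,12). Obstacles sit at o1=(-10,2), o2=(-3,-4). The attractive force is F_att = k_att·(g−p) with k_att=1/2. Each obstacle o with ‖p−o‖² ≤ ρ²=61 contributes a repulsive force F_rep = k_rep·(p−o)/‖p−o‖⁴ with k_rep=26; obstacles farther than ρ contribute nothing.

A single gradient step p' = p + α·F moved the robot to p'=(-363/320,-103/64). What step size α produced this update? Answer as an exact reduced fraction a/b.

F_att = 1/2·(g−p) = 1/2·(-7,14) = (-3.5000,7.0000)
o1: d²=97 > ρ²=61 → inactive
o2: d²=8 ≤ ρ²=61; F_rep = 26·(2,2)/8² = (0.8125,0.8125)
F = F_att + ΣF_rep = (-2.6875,7.8125)
Δp = p'−p = (-0.1344,0.3906); α = Δx/Fx = (-43/320) / (-43/16) = 1/20
check: Δy/Fy = (25/64) / (125/16) = 1/20 ✓

α = 1/20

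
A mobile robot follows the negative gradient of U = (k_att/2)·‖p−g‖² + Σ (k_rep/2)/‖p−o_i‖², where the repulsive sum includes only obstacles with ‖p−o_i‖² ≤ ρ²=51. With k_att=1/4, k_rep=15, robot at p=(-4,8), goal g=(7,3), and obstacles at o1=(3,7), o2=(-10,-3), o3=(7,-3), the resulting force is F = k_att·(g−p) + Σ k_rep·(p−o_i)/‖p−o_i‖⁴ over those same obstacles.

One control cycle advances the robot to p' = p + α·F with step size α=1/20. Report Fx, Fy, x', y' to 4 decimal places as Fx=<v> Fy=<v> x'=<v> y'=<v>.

F_att = 1/4·(g−p) = 1/4·(11,-5) = (2.7500,-1.2500)
o1: d²=50 ≤ ρ²=51; F_rep = 15·(-7,1)/50² = (-0.0420,0.0060)
o2: d²=157 > ρ²=51 → inactive
o3: d²=242 > ρ²=51 → inactive
F = F_att + ΣF_rep = (2.7080,-1.2440)
p' = p + 1/20·F = (-3.8646,7.9378)

Fx=2.7080 Fy=-1.2440 x'=-3.8646 y'=7.9378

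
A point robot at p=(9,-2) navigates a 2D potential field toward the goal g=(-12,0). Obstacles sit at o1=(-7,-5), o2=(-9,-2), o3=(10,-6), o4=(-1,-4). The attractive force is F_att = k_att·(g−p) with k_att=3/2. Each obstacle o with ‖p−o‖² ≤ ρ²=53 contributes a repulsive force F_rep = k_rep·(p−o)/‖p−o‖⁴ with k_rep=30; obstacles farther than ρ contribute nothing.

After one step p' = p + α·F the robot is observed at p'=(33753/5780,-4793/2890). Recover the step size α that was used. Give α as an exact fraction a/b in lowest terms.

F_att = 3/2·(g−p) = 3/2·(-21,2) = (-31.5000,3.0000)
o1: d²=265 > ρ²=53 → inactive
o2: d²=324 > ρ²=53 → inactive
o3: d²=17 ≤ ρ²=53; F_rep = 30·(-1,4)/17² = (-0.1038,0.4152)
o4: d²=104 > ρ²=53 → inactive
F = F_att + ΣF_rep = (-31.6038,3.4152)
Δp = p'−p = (-3.1604,0.3415); α = Δx/Fx = (-18267/5780) / (-18267/578) = 1/10
check: Δy/Fy = (987/2890) / (987/289) = 1/10 ✓

α = 1/10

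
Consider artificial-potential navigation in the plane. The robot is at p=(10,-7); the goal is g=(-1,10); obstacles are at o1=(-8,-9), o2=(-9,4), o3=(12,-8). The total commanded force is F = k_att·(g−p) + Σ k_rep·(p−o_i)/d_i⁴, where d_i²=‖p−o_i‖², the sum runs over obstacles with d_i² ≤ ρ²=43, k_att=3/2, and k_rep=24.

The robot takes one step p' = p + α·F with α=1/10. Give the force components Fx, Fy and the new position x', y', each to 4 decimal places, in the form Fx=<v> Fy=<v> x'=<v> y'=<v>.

F_att = 3/2·(g−p) = 3/2·(-11,17) = (-16.5000,25.5000)
o1: d²=328 > ρ²=43 → inactive
o2: d²=482 > ρ²=43 → inactive
o3: d²=5 ≤ ρ²=43; F_rep = 24·(-2,1)/5² = (-1.9200,0.9600)
F = F_att + ΣF_rep = (-18.4200,26.4600)
p' = p + 1/10·F = (8.1580,-4.3540)

Fx=-18.4200 Fy=26.4600 x'=8.1580 y'=-4.3540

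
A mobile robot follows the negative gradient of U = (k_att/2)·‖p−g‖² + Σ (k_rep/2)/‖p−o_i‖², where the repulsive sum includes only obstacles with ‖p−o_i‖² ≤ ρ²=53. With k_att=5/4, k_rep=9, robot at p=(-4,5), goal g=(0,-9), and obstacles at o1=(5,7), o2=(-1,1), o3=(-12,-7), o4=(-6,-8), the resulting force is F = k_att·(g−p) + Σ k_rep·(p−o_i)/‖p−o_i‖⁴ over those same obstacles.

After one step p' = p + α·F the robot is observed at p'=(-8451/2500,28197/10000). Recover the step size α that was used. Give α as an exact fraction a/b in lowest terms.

F_att = 5/4·(g−p) = 5/4·(4,-14) = (5.0000,-17.5000)
o1: d²=85 > ρ²=53 → inactive
o2: d²=25 ≤ ρ²=53; F_rep = 9·(-3,4)/25² = (-0.0432,0.0576)
o3: d²=208 > ρ²=53 → inactive
o4: d²=173 > ρ²=53 → inactive
F = F_att + ΣF_rep = (4.9568,-17.4424)
Δp = p'−p = (0.6196,-2.1803); α = Δx/Fx = (1549/2500) / (3098/625) = 1/8
check: Δy/Fy = (-21803/10000) / (-21803/1250) = 1/8 ✓

α = 1/8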